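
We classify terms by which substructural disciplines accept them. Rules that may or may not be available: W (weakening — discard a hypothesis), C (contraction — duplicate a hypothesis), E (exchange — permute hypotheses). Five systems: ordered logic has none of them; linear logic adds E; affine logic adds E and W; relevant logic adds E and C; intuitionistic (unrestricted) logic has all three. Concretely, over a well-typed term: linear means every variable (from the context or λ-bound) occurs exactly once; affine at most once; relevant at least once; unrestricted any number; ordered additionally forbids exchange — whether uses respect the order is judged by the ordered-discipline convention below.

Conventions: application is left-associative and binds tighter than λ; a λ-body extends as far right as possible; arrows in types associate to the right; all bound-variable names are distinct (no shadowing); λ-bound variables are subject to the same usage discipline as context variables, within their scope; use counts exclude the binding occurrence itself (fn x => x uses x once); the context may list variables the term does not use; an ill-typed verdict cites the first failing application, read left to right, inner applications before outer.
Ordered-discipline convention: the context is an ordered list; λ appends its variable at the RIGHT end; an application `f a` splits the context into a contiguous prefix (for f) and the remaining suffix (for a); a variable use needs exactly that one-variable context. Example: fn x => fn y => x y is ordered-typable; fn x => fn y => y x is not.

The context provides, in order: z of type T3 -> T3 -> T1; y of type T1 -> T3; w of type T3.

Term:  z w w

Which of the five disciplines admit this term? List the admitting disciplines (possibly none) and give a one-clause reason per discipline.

admitted in: unrestricted
use counts: z=1; y=0; w=2
order of uses: z, w, w
typing: the term checks, with type T1
ordered: ✗, repeated use of w ×2; y left unused
linear: ✗, repeated use of w ×2; y left unused
affine: ✗, repeated use of w ×2
relevant: ✗, y left unused
unrestricted: ✓, typability at T1 is all that's needed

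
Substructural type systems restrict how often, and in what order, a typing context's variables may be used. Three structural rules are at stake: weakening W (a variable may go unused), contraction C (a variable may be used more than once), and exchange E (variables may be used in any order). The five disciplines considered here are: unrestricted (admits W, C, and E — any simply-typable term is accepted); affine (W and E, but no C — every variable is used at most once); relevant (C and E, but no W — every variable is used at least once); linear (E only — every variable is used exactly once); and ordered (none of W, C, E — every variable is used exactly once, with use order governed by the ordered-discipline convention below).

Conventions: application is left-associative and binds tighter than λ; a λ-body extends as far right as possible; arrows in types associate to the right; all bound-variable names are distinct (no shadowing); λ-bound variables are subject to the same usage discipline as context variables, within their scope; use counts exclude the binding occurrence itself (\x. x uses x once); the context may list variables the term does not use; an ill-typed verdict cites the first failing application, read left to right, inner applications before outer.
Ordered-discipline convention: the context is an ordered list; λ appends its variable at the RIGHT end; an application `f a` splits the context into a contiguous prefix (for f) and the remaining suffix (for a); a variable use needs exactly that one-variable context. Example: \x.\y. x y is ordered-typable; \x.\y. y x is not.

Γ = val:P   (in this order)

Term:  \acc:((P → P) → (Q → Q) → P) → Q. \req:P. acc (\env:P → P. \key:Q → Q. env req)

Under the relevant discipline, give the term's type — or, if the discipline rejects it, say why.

not well-typed under relevant — val, key left unused
counts: val=0, acc [bound]=1, req [bound]=1, env [bound]=1, key [bound]=0
use order (left to right): acc, env, req
typing: well-typed — term : (((P → P) → (Q → Q) → P) → Q) → P → Q
all disciplines: ordered ✗, linear ✗, affine ✓, relevant ✗, unrestricted ✓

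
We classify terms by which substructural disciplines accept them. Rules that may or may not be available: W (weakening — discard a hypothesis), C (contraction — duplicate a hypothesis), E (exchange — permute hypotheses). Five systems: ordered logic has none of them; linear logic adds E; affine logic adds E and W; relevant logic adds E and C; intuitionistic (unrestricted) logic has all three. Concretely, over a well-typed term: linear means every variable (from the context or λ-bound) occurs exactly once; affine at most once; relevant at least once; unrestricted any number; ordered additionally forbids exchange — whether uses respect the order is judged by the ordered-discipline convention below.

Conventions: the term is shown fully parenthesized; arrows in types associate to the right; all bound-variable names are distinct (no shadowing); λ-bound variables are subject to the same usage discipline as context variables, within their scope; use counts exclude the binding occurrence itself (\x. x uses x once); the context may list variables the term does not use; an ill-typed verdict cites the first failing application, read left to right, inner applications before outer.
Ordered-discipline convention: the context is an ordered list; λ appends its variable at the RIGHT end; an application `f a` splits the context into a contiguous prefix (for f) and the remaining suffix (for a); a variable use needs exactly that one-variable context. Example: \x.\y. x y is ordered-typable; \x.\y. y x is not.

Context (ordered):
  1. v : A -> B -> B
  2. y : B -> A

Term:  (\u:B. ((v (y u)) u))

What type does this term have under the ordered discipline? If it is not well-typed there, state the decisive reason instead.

not well-typed under ordered — repeated use of u ×2
use counts: v: 1, y: 1, u (bound): 2
uses in reading order: v, y, u, u
typing: ✓ — B -> B
all disciplines: ordered ✗; linear ✗; affine ✗; relevant ✓; unrestricted ✓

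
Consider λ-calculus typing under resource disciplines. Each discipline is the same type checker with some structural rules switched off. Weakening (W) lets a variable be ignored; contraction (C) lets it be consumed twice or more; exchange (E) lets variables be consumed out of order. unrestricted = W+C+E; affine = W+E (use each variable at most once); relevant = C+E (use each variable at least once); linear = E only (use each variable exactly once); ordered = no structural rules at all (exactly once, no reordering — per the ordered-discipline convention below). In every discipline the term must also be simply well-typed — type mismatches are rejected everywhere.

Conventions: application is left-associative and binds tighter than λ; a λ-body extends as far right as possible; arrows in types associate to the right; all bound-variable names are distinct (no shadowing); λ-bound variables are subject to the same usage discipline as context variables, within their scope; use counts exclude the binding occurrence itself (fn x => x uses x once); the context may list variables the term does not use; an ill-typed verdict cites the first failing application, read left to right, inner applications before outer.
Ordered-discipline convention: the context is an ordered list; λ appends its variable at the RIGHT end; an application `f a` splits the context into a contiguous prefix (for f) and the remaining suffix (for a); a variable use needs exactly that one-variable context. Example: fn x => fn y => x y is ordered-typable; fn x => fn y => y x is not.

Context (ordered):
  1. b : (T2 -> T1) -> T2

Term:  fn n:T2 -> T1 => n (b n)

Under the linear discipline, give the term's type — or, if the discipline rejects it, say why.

not well-typed under linear — n ×2 used more than once (contraction)
use counts: b: 1, n (λ-bound): 2
order of uses: n, b, n
typing: well-typed — term : (T2 -> T1) -> T1
all disciplines: ordered ✗ | linear ✗ | affine ✗ | relevant ✓ | unrestricted ✓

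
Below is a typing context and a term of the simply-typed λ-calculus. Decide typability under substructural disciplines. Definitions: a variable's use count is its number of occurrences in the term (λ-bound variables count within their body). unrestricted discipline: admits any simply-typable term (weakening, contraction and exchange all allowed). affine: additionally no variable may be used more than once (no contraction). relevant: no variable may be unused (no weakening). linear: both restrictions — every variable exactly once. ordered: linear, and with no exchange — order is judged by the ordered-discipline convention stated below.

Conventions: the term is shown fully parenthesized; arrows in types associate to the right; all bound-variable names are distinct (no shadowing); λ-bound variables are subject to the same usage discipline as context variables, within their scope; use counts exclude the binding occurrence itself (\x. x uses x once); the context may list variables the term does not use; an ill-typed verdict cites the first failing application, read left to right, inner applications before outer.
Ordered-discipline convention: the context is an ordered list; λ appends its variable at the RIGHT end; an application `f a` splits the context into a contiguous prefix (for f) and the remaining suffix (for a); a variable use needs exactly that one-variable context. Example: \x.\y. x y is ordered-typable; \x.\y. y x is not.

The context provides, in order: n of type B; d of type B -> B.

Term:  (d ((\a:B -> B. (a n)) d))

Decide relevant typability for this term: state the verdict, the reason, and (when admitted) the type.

yes — at least one use each (n, d, a); term : B
counts: n ×1; d ×2; a [bound] ×1
order of uses: d, a, n, d
typing: well-typed at B
all disciplines: ordered ✗ · linear ✗ · affine ✗ · relevant ✓ · unrestricted ✓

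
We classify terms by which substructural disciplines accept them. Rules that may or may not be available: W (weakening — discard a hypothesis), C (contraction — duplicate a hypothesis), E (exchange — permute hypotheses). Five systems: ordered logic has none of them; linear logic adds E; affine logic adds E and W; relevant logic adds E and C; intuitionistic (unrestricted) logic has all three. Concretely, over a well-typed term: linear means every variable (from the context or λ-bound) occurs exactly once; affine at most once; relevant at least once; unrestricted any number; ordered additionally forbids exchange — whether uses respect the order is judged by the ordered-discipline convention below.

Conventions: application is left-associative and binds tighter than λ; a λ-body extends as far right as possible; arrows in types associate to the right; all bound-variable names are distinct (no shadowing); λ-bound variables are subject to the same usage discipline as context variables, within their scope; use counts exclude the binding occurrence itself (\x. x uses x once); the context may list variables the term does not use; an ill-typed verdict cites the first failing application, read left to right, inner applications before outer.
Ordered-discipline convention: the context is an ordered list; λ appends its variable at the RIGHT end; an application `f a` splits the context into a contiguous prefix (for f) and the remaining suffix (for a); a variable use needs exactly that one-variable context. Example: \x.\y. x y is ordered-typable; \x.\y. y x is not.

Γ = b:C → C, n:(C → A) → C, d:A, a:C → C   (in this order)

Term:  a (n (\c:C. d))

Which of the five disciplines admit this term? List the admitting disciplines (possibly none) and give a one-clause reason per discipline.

accepted by: affine, unrestricted
usage: b: 0, n: 1, d: 1, a: 1, c (λ-bound): 0
left-to-right use order: a, n, d
typing: well-typed — term : C
ordered: ✗ — b, c never used (weakening)
linear: ✗ — b, c never used (weakening)
affine: ✓ — no duplicate uses among b, n, d, a, c
relevant: ✗ — b, c never used (weakening)
unrestricted: ✓ — type-checks (C) and nothing is barred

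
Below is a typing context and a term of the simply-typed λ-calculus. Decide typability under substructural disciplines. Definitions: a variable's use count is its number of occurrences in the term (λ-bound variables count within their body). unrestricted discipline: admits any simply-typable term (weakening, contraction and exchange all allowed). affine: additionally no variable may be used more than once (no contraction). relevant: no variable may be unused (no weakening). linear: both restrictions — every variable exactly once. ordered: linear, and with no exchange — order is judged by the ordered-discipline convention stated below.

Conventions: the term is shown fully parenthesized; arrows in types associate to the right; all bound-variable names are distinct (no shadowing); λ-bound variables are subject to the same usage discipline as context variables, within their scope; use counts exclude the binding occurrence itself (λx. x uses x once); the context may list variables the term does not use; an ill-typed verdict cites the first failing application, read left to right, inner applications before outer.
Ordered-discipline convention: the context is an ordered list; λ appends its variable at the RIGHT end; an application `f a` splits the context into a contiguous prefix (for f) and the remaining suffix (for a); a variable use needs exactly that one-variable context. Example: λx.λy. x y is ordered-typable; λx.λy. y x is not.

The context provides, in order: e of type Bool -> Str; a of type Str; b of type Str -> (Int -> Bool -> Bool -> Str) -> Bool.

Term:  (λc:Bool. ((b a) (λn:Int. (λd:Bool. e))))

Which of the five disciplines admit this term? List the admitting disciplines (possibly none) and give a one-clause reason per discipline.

admitted by: affine, unrestricted
counts: e: 1; a: 1; b: 1; c (bound): 0; n (bound): 0; d (bound): 0
use order (left to right): b, a, e
typing: the term checks, with type Bool -> Bool
ordered ✗ (needs weakening: c, n, d unused)
linear ✗ (needs weakening: c, n, d unused)
affine ✓ (at most one use each (e, a, b, c, n, d))
relevant ✗ (needs weakening: c, n, d unused)
unrestricted ✓ (well-typed at Bool -> Bool; no restrictions here)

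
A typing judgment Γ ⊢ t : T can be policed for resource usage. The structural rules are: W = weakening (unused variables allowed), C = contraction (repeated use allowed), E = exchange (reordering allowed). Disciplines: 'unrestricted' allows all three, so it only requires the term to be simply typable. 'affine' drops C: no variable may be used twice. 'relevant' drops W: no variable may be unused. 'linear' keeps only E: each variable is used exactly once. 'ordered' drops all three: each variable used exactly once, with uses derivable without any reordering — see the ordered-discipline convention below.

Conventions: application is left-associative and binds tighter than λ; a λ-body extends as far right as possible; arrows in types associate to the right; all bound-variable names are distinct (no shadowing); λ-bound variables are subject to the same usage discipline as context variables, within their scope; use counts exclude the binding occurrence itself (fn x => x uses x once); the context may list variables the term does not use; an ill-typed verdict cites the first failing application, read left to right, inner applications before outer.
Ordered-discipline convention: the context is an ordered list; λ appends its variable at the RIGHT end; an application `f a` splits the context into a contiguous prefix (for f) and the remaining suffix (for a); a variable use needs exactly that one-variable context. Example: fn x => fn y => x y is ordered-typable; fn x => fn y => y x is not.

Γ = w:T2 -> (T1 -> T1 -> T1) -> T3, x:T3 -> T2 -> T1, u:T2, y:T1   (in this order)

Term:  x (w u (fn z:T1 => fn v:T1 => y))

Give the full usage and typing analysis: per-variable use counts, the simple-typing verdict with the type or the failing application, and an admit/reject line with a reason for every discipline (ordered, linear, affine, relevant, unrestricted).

usage: w ×1; x ×1; u ×1; y ×1; z (bound) ×0; v (bound) ×0
order of uses: x, w, u, y
typing: well-typed — term : T2 -> T1
ordered: ✗, unused: z, v — weakening required
linear: ✗, unused: z, v — weakening required
affine: ✓, no duplicate uses among w, x, u, y, z, v
relevant: ✗, unused: z, v — weakening required
unrestricted: ✓, typability at T2 -> T1 is all that's needed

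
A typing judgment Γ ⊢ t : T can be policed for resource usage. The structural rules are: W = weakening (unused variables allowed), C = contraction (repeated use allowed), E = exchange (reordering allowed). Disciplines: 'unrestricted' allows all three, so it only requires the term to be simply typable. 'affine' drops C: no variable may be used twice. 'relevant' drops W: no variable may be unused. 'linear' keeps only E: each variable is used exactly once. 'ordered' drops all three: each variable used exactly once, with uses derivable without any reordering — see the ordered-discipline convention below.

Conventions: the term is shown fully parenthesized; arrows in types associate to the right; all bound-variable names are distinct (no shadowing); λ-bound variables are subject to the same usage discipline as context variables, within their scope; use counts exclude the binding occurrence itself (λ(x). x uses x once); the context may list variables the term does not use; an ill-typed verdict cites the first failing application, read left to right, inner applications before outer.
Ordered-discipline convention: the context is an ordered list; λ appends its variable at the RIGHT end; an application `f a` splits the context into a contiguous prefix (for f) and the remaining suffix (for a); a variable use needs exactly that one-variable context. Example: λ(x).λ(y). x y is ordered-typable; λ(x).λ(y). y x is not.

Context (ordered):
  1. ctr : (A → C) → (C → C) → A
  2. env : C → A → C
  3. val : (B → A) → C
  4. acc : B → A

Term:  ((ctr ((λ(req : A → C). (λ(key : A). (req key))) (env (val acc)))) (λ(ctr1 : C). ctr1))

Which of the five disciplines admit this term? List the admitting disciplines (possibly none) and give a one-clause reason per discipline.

admitted by: ordered, linear, affine, relevant, unrestricted
usage: ctr: 1×; env: 1×; val: 1×; acc: 1×; req [bound]: 1×; key [bound]: 1×; ctr1 [bound]: 1×
uses in reading order: ctr, req, key, env, val, acc, ctr1
typing: the term checks, with type A
ordered: ✓, one use each (ctr, env, val, acc, req, key, ctr1); ordered split holds
linear: ✓, exactly-once usage across ctr, env, val, acc, req, key, ctr1
affine: ✓, at most one use each (ctr, env, val, acc, req, key, ctr1)
relevant: ✓, every one of ctr, env, val, acc, req, key, ctr1 appears
unrestricted: ✓, type-checks (A) and nothing is barred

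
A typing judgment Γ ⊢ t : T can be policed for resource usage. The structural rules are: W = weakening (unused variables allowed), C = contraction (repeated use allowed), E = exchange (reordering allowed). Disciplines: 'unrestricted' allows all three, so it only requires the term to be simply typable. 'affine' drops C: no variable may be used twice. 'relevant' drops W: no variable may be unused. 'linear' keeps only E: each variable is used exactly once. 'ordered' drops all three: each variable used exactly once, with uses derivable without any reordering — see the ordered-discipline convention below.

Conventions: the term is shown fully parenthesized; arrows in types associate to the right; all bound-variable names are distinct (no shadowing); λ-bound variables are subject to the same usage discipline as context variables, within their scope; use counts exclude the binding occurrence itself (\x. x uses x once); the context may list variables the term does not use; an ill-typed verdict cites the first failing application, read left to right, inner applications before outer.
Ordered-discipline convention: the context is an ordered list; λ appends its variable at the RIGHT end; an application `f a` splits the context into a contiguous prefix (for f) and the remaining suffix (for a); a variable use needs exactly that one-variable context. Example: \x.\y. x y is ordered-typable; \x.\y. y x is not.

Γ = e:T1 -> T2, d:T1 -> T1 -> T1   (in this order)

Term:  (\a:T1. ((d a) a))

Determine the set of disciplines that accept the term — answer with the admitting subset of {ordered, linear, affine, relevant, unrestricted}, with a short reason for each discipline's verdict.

admitted in: unrestricted
usage: e ×0, d ×1, a (bound) ×2
left-to-right use order: d, a, a
typing: the term checks, with type T1 -> T1
ordered: ✗ — repeated use of a ×2; needs weakening: e unused
linear: ✗ — repeated use of a ×2; needs weakening: e unused
affine: ✗ — repeated use of a ×2
relevant: ✗ — needs weakening: e unused
unrestricted: ✓ — type-checks (T1 -> T1) and nothing is barred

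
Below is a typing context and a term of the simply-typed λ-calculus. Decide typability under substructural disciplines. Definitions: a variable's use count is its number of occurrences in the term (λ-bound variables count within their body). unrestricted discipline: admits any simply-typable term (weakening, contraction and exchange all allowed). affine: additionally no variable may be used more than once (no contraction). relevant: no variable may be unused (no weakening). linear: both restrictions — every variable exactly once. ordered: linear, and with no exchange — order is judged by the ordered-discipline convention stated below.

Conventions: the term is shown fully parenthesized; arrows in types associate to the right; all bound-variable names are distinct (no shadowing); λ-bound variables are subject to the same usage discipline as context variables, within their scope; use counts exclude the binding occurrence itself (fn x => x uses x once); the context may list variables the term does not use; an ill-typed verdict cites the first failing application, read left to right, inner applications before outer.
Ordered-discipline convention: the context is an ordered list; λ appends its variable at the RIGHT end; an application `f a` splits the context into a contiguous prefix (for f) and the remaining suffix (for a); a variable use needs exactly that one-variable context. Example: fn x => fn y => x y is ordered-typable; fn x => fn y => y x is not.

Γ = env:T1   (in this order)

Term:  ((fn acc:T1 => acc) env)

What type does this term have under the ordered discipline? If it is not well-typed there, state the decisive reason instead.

term : T1
counts: env: 1×; acc [bound]: 1×
use order (left to right): acc, env
typing: ✓ — T1
all disciplines: ordered ✓; linear ✓; affine ✓; relevant ✓; unrestricted ✓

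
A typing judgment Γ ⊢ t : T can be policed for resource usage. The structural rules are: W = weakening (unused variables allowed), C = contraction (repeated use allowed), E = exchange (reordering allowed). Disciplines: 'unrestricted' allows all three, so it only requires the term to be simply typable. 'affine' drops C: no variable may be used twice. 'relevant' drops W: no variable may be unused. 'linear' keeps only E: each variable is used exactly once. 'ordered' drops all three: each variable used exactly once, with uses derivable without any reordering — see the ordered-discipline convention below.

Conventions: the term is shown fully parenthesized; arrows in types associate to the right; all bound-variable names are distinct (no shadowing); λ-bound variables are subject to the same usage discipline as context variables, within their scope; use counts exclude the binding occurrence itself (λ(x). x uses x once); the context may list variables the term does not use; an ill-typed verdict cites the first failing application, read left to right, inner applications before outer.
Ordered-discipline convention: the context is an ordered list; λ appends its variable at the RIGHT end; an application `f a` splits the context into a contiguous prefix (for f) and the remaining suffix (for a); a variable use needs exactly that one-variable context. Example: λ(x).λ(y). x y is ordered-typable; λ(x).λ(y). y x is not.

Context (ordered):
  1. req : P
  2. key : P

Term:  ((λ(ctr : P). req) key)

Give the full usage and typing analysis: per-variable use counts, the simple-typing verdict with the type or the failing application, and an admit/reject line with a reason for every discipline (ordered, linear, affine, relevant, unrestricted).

usage: req ×1; key ×1; ctr (bound) ×0
left-to-right use order: req, key
typing: the term checks, with type P
ordered ✗ (ctr left unused)
linear ✗ (ctr left unused)
affine ✓ (req, key, ctr: no repeats, contraction unneeded)
relevant ✗ (ctr left unused)
unrestricted ✓ (type-checks (P) and nothing is barred)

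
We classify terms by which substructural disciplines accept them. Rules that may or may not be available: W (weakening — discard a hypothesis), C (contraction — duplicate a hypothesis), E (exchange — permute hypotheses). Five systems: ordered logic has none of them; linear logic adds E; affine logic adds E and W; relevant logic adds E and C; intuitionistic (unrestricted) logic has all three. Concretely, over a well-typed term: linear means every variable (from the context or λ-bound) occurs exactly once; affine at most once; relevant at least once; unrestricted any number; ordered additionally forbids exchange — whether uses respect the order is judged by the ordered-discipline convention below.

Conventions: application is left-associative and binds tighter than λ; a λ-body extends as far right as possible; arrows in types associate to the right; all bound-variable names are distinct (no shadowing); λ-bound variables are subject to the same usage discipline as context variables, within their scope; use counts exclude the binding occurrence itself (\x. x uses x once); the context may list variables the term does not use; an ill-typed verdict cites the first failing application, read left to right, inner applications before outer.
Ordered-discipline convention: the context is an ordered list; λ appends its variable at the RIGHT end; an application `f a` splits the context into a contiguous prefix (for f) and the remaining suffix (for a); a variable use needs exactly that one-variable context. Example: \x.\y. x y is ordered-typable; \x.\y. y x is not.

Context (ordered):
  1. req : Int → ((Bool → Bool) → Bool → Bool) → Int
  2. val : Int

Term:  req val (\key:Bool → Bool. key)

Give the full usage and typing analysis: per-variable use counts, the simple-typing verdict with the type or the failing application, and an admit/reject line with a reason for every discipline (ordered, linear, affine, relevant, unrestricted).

usage: req ×1; val ×1; key [bound] ×1
order of uses: req, val, key
typing: the term checks, with type Int
ordered: ✓ — req, val, key: once each, no exchange needed
linear: ✓ — exactly-once usage across req, val, key
affine: ✓ — none of req, val, key used more than once
relevant: ✓ — none of req, val, key goes unused
unrestricted: ✓ — type-checks (Int) and nothing is barred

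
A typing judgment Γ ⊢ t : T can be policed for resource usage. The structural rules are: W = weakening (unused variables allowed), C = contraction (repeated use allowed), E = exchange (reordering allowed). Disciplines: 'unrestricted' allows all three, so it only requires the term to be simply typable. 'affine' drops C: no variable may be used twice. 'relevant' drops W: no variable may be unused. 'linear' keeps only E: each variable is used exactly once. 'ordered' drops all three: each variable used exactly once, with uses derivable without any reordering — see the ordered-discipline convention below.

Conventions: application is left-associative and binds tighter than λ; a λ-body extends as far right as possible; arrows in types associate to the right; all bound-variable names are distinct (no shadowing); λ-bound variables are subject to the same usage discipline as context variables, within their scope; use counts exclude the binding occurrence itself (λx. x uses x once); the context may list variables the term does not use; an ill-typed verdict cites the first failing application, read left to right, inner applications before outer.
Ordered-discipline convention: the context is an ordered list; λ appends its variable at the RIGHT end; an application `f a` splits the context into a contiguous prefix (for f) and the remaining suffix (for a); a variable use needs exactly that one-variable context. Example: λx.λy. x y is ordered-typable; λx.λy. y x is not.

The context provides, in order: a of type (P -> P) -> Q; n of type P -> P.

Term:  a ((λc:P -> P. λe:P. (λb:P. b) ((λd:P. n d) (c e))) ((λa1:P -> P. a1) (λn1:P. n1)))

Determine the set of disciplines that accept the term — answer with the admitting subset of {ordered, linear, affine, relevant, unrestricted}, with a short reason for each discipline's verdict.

accepted by: ordered, linear, affine, relevant, unrestricted
usage: a: 1; n: 1; c (bound): 1; e (bound): 1; b (bound): 1; d (bound): 1; a1 (bound): 1; n1 (bound): 1
use order (left to right): a, b, n, d, c, e, a1, n1
typing: ✓ — Q
ordered: ✓, one use each (a, n, c, e, b, d, a1, n1); ordered split holds
linear: ✓, single use per variable (a, n, c, e, b, d, a1, n1)
affine: ✓, no duplicate uses among a, n, c, e, b, d, a1, n1
relevant: ✓, a, n, c, e, b, d, a1, n1: all used, weakening unneeded
unrestricted: ✓, typability at Q is all that's needed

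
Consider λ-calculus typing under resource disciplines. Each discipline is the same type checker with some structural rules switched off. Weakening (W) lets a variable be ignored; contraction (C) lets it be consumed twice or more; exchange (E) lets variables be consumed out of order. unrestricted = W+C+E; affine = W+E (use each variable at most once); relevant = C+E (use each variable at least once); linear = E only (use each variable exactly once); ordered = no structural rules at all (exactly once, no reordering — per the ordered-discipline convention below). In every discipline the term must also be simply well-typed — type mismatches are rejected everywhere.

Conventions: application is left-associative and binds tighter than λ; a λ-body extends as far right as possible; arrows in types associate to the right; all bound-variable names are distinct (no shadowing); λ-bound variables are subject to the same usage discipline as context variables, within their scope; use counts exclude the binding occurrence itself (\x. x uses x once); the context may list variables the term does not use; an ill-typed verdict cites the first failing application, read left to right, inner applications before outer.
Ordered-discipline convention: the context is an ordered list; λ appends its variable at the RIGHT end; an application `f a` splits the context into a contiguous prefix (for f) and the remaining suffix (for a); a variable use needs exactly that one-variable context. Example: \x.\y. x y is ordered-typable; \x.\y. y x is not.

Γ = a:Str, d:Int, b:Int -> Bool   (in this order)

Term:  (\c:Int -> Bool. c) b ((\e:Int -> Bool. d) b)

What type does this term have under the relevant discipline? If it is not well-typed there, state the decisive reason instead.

not well-typed under relevant — needs weakening: a, e unused
usage: a: 0; d: 1; b: 2; c (bound): 1; e (bound): 0
order of uses: c, b, d, b
typing: well-typed at Bool
per-discipline verdicts: ordered ✗ | linear ✗ | affine ✗ | relevant ✗ | unrestricted ✓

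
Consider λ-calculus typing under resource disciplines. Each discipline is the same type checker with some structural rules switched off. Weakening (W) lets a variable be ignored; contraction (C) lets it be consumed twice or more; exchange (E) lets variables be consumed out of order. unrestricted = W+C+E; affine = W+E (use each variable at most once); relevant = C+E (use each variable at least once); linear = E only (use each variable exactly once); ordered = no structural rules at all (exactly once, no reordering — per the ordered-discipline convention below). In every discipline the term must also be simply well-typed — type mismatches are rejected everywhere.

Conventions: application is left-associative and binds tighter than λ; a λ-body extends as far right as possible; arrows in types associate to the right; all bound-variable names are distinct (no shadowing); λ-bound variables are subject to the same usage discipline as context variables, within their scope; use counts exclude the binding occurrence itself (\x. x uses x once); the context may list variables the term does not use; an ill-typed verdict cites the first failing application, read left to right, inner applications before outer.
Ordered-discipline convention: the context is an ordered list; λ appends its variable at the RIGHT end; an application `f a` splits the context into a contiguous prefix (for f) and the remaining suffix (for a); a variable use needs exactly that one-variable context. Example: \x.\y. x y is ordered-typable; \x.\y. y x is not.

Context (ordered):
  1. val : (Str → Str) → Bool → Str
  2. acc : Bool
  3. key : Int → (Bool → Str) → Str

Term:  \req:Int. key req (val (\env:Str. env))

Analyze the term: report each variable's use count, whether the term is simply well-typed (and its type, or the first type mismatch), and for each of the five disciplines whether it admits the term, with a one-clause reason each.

usage: val: 1, acc: 0, key: 1, req (bound): 1, env (bound): 1
order of uses: key, req, val, env
typing: well-typed at Int → Str
ordered ✗ (acc left unused)
linear ✗ (acc left unused)
affine ✓ (no duplicate uses among val, acc, key, req, env)
relevant ✗ (acc left unused)
unrestricted ✓ (typability at Int → Str is all that's needed)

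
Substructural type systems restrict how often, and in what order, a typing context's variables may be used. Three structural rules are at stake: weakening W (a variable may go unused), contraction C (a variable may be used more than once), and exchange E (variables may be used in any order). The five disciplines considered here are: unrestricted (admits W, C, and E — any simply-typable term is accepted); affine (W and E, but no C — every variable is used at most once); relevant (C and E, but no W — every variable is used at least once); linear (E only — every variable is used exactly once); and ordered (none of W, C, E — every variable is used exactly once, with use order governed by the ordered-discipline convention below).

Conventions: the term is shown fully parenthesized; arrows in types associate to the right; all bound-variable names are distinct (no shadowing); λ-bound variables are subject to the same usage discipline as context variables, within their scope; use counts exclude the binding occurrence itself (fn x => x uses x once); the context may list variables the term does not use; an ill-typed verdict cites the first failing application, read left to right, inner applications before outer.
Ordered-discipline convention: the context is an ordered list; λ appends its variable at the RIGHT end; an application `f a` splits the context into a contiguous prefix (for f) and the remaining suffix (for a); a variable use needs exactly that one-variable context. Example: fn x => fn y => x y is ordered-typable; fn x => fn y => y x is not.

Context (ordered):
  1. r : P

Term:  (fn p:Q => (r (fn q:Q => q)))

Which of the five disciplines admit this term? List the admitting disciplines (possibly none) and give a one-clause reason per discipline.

admitted by: none
variable uses: r ×1, p (λ-bound) ×0, q (λ-bound) ×1
uses in reading order: r, q
typing: ill-typed: non-function type P applied to an argument
ordered: ✗ — not simply typable
linear: ✗ — fails simple typing
affine: ✗ — a type mismatch blocks all five
relevant: ✗ — the type mismatch rejects it
unrestricted: ✗ — not simply typable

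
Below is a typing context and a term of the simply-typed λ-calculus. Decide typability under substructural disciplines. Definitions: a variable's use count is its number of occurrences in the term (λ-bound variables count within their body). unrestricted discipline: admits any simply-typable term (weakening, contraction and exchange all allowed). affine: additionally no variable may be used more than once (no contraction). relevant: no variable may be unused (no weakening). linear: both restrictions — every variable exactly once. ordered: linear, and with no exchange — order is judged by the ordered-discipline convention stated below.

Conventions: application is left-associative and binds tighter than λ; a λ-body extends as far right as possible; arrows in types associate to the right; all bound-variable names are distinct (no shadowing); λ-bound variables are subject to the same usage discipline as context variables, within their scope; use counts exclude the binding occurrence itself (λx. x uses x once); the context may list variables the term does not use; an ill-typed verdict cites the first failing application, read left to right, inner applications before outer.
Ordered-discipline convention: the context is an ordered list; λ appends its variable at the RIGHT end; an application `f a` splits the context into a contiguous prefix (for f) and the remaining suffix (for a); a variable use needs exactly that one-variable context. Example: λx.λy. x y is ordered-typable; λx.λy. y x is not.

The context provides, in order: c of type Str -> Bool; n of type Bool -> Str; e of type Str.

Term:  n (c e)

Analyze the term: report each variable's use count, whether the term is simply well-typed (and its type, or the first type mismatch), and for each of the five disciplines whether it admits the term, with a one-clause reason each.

usage: c: 1×; n: 1×; e: 1×
uses in reading order: n, c, e
typing: well-typed — term : Str
ordered: ✗ — needs exchange: uses follow n, c, e
linear: ✓ — c, n, e: one use apiece
affine: ✓ — at most one use each (c, n, e)
relevant: ✓ — at least one use each (c, n, e)
unrestricted: ✓ — type-checks (Str) and nothing is barred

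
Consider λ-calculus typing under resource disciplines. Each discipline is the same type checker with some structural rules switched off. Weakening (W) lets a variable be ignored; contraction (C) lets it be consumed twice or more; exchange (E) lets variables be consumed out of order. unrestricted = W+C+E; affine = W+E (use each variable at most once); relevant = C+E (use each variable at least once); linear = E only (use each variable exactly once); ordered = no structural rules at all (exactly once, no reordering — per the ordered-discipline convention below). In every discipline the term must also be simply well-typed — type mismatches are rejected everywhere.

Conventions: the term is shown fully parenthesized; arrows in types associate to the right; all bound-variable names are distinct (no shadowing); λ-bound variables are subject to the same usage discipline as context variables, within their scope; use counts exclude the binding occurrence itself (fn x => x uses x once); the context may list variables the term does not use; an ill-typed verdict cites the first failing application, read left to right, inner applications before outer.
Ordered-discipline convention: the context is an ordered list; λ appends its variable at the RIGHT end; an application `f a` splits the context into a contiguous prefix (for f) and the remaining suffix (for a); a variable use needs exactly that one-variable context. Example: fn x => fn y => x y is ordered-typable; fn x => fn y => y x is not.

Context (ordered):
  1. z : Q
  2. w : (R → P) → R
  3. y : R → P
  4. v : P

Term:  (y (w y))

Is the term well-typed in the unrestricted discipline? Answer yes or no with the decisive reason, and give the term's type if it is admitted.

yes — typability at P is all that's needed; term : P
counts: z=0, w=1, y=2, v=0
left-to-right use order: y, w, y
typing: the term checks, with type P
all disciplines: ordered ✗ | linear ✗ | affine ✗ | relevant ✗ | unrestricted ✓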